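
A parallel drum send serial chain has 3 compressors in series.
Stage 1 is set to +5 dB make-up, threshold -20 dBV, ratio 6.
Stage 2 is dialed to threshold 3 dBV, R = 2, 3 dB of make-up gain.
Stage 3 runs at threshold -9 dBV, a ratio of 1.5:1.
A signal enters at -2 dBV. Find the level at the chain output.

Stage 1: 18 dB above -20 dBV, reduced 6:1 to 3 dB above → -17 dBV; +5 dB make-up → -12 dBV.
Stage 2: -12 dBV ≤ 3 dBV, so stage 2 doesn't engage; make-up brings it to -9 dBV.
Stage 3: -9 dBV ≤ -9 dBV, so stage 3 doesn't engage; output -9 dBV.

-9 dBV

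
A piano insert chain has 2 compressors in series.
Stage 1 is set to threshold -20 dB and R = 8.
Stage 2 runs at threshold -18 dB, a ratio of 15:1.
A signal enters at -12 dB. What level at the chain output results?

-19 dB

Stage 1: overshoot 8 dB → 8/8 = 1 dB → -19 dB.
Stage 2: below threshold (-19 ≤ -18); passes unchanged; output -19 dB.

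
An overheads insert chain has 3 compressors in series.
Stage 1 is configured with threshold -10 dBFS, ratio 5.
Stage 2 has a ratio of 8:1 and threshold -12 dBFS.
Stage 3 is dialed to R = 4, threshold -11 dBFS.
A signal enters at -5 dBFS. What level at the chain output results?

Stage 1: -5 dBFS is 5 dB over -10 dBFS; at 5:1 that becomes 1 dB over, giving -9 dBFS.
Stage 2: overshoot 3 dB → 3/8 = 0.375 dB → -11.625 dBFS.
Stage 3: below threshold (-11.625 ≤ -11); passes unchanged; output -11.625 dBFS.

-11.625 dBFS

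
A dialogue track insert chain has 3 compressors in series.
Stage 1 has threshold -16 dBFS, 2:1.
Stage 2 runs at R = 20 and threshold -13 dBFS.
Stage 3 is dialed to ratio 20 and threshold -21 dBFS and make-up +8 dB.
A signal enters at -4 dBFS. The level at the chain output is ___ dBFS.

Stage 1: 12 dB above -16 dBFS, reduced 2:1 to 6 dB above → -10 dBFS.
Stage 2: -10 dBFS is 3 dB over -13 dBFS; at 20:1 that becomes 0.15 dB over, giving -12.85 dBFS.
Stage 3: overshoot 8.15 dB → 8.15/20 = 0.4075 dB → -20.5925 dBFS; +8 dB make-up → -12.5925 dBFS.

-12.5925 dBFS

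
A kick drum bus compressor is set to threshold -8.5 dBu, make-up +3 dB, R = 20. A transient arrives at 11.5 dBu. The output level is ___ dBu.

11.5 dBu sits 20 dB over threshold.
The 20 dB excess becomes 1 dB after 20:1 reduction.
That puts the output at -7.5 dBu; make-up adds 3 dB, giving -4.5 dBu.

-4.5 dBu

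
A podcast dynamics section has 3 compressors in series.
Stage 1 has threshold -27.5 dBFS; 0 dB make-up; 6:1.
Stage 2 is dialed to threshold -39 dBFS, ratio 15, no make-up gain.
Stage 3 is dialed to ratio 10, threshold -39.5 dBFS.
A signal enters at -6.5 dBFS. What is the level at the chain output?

-39.35 dBFS

Stage 1: -6.5 dBFS is 21 dB over -27.5 dBFS; at 6:1 that becomes 3.5 dB over, giving -24 dBFS.
Stage 2: overshoot 15 dB → 15/15 = 1 dB → -38 dBFS.
Stage 3: overshoot 1.5 dB → 1.5/10 = 0.15 dB → -39.35 dBFS.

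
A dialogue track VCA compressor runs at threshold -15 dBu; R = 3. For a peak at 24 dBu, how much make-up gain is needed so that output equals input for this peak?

26 dB

Overshoot 39 dB → 39/3 = 13 dB after compression, so the compressed level is -15 + 13 = -2 dBu.
Make-up = target − compressed = 24 − (-2) = 26 dB.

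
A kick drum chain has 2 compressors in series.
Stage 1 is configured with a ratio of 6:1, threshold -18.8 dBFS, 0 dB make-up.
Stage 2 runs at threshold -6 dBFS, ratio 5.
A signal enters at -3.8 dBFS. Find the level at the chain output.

-16.3 dBFS

Stage 1: overshoot 15 dB → 15/6 = 2.5 dB → -16.3 dBFS.
Stage 2: -16.3 dBFS is at or below the -6 dBFS threshold — no compression; output -16.3 dBFS.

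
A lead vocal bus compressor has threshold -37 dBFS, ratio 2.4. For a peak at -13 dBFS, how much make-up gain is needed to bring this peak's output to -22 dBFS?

5 dB

Overshoot 24 dB → 24/2.4 = 10 dB after compression, so the compressed level is -37 + 10 = -27 dBFS.
Make-up = target − compressed = -22 − (-27) = 5 dB.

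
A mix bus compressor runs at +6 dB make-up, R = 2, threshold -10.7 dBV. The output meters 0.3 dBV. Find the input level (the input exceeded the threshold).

-0.7 dBV

Stripping the +6 dB make-up gives -5.7 dBV at the gain stage.
The compressed level sits -5.7 − (-10.7) = 5 dB over threshold.
Input overshoot = R × output overshoot = 10 dB → input = -10.7 + 10 = -0.7 dBV.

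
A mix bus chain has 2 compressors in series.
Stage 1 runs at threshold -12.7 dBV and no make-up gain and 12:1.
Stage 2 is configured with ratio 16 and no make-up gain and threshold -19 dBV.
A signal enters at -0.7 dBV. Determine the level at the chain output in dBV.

-18.54375 dBV

Stage 1: 12 dB above -12.7 dBV, reduced 12:1 to 1 dB above → -11.7 dBV.
Stage 2: -11.7 dBV is 7.3 dB over -19 dBV; at 16:1 that becomes 0.45625 dB over, giving -18.54375 dBV.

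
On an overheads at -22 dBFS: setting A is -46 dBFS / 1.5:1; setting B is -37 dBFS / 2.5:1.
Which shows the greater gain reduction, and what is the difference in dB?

A: overshoot 24 dB → output overshoot 16 dB → GR 8 dB.
B: overshoot 15 dB → output overshoot 6 dB → GR 9 dB.
B reduces 1 dB more.

B, by 1 dB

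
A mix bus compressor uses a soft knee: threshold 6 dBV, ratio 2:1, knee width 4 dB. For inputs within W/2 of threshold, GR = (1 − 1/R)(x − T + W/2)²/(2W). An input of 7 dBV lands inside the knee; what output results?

x − T + W/2 = 7 − 6 + 2 = 3.
GR = (1 − 1/2) × 3² / 8 = 0.5 × 9 / 8 = 0.5625 dB.
Output = 7 − 0.5625 = 6.4375 dBV.

6.4375 dBV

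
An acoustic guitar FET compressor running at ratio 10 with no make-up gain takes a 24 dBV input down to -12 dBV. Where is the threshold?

-16 dBV

Input is 40 dB above T (since output overshoot × R = input overshoot: (-12 − T)·10 = 24 − T gives T = -16 dBV).
Check: -16 + (24 − (-16))/10 = -16 + 4 = -12 dBV. ✓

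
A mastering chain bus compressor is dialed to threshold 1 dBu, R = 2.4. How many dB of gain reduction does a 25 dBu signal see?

14 dB

25 dBu exceeds the threshold by 24 dB.
After 2.4:1 compression the overshoot becomes 24/2.4 = 10 dB.
GR = overshoot in − overshoot out = 24 − 10 = 14 dB.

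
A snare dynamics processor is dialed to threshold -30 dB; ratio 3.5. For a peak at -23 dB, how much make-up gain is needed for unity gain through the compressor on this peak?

The peak compresses to -30 + 7/3.5 = -28 dB.
To reach -23 dB requires -23 − (-28) = 5 dB of make-up.

5 dB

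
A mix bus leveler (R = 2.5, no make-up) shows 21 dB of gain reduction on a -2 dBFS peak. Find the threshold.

-37 dBFS

Input is 35 dB above T (since output overshoot × R = input overshoot: (-23 − T)·2.5 = -2 − T gives T = -37 dBFS).
Check: -37 + (-2 − (-37))/2.5 = -37 + 14 = -23 dBFS. ✓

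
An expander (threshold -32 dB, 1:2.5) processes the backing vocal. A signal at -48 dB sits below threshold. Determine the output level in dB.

Undershoot = (-32) − (-48) = 16 dB.
At 1:2.5, that expands to 40 dB under threshold.
Output = -32 − 40 = -72 dB.

-72 dB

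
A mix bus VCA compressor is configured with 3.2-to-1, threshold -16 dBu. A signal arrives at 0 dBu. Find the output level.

0 dBu sits 16 dB over threshold.
At 3.2:1 the overshoot is divided by 3.2, leaving 5 dB above threshold.
That puts the output at -11 dBu.

-11 dBu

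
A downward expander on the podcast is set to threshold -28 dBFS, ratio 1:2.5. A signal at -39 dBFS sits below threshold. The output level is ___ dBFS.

-55.5 dBFS

Undershoot = (-28) − (-39) = 11 dB.
At 1:2.5, that expands to 27.5 dB under threshold.
Output = -28 − 27.5 = -55.5 dBFS.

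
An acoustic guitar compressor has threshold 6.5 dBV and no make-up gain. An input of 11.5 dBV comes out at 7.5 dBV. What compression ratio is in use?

5:1

Input overshoot = 11.5 − 6.5 = 5 dB; output overshoot = 7.5 − 6.5 = 1 dB.
Ratio = 5 / 1 = 5.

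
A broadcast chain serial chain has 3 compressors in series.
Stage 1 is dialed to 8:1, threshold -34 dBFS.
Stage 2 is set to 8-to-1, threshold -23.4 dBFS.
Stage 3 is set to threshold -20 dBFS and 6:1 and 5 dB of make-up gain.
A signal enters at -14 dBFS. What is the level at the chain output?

Stage 1: -14 dBFS is 20 dB over -34 dBFS; at 8:1 that becomes 2.5 dB over, giving -31.5 dBFS.
Stage 2: -31.5 dBFS is at or below the -23.4 dBFS threshold — no compression; output -31.5 dBFS.
Stage 3: -31.5 dBFS ≤ -20 dBFS, so stage 3 doesn't engage; make-up brings it to -26.5 dBFS.

-26.5 dBFS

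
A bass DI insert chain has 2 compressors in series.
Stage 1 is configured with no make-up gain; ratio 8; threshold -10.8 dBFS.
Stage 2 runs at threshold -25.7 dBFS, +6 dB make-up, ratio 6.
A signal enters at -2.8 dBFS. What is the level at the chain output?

Stage 1: overshoot 8 dB → 8/8 = 1 dB → -9.8 dBFS.
Stage 2: -9.8 dBFS is 15.9 dB over -25.7 dBFS; at 6:1 that becomes 2.65 dB over, giving -23.05 dBFS; +6 dB make-up → -17.05 dBFS.

-17.05 dBFS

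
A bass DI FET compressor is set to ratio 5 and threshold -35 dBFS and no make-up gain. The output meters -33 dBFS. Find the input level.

The compressed level sits -33 − (-35) = 2 dB over threshold.
Before 5:1 compression the overshoot was 2 × 5 = 10 dB, so input = -35 + 10 = -25 dBFS.

-25 dBFS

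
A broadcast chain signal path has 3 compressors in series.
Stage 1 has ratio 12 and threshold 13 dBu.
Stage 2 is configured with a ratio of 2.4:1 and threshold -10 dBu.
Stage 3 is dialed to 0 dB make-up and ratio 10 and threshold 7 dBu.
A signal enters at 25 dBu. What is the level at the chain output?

0 dBu

Stage 1: 25 dBu is 12 dB over 13 dBu; at 12:1 that becomes 1 dB over, giving 14 dBu.
Stage 2: overshoot 24 dB → 24/2.4 = 10 dB → 0 dBu.
Stage 3: 0 dBu is at or below the 7 dBu threshold — no compression; output 0 dBu.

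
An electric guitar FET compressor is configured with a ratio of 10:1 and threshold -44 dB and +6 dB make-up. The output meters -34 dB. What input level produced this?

Stripping the +6 dB make-up gives -40 dB at the gain stage.
The compressed level sits -40 − (-44) = 4 dB over threshold.
Undo the ratio: input overshoot = 4 × 10 = 40 dB, giving input = -4 dB.

-4 dB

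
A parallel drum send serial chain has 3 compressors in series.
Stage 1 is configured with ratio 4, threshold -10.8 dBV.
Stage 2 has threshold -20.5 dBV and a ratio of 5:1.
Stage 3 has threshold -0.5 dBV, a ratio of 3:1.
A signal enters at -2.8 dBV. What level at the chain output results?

-18.16 dBV

Stage 1: -2.8 dBV is 8 dB over -10.8 dBV; at 4:1 that becomes 2 dB over, giving -8.8 dBV.
Stage 2: 11.7 dB above -20.5 dBV, reduced 5:1 to 2.34 dB above → -18.16 dBV.
Stage 3: -18.16 dBV ≤ -0.5 dBV, so stage 3 doesn't engage; output -18.16 dBV.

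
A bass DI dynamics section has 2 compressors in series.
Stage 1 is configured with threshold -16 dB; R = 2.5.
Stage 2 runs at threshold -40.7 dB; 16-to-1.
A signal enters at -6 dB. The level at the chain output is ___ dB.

Stage 1: overshoot 10 dB → 10/2.5 = 4 dB → -12 dB.
Stage 2: overshoot 28.7 dB → 28.7/16 = 1.79375 dB → -38.90625 dB.

-38.90625 dB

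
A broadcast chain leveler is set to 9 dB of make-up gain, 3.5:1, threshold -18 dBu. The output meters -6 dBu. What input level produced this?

-7.5 dBu

Before make-up, the level was -6 − 9 = -15 dBu.
The compressed level sits -15 − (-18) = 3 dB over threshold.
Input overshoot = R × output overshoot = 10.5 dB → input = -18 + 10.5 = -7.5 dBu.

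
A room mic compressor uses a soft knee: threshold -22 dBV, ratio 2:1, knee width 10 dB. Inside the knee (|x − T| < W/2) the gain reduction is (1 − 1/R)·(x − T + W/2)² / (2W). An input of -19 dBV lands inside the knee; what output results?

-20.6 dBV

x − T + W/2 = -19 − (-22) + 5 = 8.
GR = (1 − 1/2) × 8² / 20 = 0.5 × 64 / 20 = 1.6 dB.
Output = -19 − 1.6 = -20.6 dBV.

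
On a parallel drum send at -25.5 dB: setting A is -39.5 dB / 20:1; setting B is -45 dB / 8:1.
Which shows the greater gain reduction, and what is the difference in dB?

A: GR = 14 − 14/20 = 13.3 dB.
B: GR = 19.5 − 19.5/8 = 17.0625 dB.
Difference: 3.7625 dB in favour of B.

B, by 3.7625 dB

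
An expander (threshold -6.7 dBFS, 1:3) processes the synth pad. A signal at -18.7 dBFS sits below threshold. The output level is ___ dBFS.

The input is 12 dB below the -6.7 dBFS threshold.
A 1:3 expander multiplies undershoot by 3: 12 × 3 = 36 dB below threshold.
Output = -6.7 − 36 = -42.7 dBFS.

-42.7 dBFS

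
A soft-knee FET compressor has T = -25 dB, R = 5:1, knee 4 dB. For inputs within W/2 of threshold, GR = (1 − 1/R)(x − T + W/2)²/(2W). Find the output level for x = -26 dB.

-26.1 dB

x − T + W/2 = -26 − (-25) + 2 = 1.
GR = (1 − 1/5) × 1² / 8 = 0.8 × 1 / 8 = 0.1 dB.
Output = -26 − 0.1 = -26.1 dB.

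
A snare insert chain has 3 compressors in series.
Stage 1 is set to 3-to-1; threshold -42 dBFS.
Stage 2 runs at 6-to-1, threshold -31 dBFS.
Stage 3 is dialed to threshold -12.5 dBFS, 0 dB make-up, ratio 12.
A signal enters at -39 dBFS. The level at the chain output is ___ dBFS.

Stage 1: -39 dBFS is 3 dB over -42 dBFS; at 3:1 that becomes 1 dB over, giving -41 dBFS.
Stage 2: -41 dBFS ≤ -31 dBFS, so stage 2 doesn't engage; output -41 dBFS.
Stage 3: -41 dBFS ≤ -12.5 dBFS, so stage 3 doesn't engage; output -41 dBFS.

-41 dBFS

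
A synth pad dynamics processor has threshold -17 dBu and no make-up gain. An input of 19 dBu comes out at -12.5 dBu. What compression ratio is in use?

8:1

Input overshoot = 19 − (-17) = 36 dB; output overshoot = -12.5 − (-17) = 4.5 dB.
Ratio = 36 / 4.5 = 8.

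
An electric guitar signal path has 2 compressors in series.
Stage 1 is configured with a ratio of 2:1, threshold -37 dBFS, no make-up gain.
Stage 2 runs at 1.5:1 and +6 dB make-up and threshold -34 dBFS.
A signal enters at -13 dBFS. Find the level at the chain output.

Stage 1: 24 dB above -37 dBFS, reduced 2:1 to 12 dB above → -25 dBFS.
Stage 2: 9 dB above -34 dBFS, reduced 1.5:1 to 6 dB above → -28 dBFS; +6 dB make-up → -22 dBFS.

-22 dBFS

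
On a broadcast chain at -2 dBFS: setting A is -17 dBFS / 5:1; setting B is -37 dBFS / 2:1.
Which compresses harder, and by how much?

B, by 5.5 dB

A: overshoot 15 dB → output overshoot 3 dB → GR 12 dB.
B: overshoot 35 dB → output overshoot 17.5 dB → GR 17.5 dB.
B applies 5.5 dB more gain reduction.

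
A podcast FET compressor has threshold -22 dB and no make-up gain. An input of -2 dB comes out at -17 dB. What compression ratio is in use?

Input overshoot = -2 − (-22) = 20 dB; output overshoot = -17 − (-22) = 5 dB.
Ratio = 20 / 5 = 4.

4:1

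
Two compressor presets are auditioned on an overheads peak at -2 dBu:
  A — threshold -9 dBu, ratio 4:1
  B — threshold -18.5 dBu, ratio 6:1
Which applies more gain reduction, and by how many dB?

B, by 8.5 dB

A: 7 dB over, compressed to 1.75 dB over, so 5.25 dB of GR.
B: 16.5 dB over, compressed to 2.75 dB over, so 13.75 dB of GR.
Difference: 8.5 dB in favour of B.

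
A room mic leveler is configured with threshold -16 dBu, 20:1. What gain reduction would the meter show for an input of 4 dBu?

19 dB

The signal is 20 dB above threshold.
After 20:1 compression the overshoot becomes 20/20 = 1 dB.
GR = overshoot in − overshoot out = 20 − 1 = 19 dB.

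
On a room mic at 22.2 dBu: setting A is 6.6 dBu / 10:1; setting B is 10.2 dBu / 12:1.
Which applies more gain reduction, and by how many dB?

A, by 3.04 dB

A: GR = 15.6 − 15.6/10 = 14.04 dB.
B: GR = 12 − 12/12 = 11 dB.
Difference: 3.04 dB in favour of A.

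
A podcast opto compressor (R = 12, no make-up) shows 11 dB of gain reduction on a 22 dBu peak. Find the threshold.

Gain reduction = 22 − 11 = 11 dB; output overshoot = GR / (R − 1) = 11 / 11 = 1 dB.
Threshold = output − output overshoot = 11 − 1 = 10 dBu.

10 dBu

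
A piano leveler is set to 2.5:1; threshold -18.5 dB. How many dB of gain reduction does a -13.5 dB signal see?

Overshoot = -13.5 − (-18.5) = 5 dB.
At 2.5:1, output sits 5/2.5 = 2 dB above threshold.
Gain reduction = 5 − 2 = 3 dB.

3 dB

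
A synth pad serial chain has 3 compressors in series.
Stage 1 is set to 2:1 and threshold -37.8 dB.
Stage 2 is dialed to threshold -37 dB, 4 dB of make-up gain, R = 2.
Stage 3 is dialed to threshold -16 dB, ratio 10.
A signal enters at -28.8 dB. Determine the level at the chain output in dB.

-31.15 dB

Stage 1: -28.8 dB is 9 dB over -37.8 dB; at 2:1 that becomes 4.5 dB over, giving -33.3 dB.
Stage 2: overshoot 3.7 dB → 3.7/2 = 1.85 dB → -35.15 dB; +4 dB make-up → -31.15 dB.
Stage 3: below threshold (-31.15 ≤ -16); passes unchanged; output -31.15 dB.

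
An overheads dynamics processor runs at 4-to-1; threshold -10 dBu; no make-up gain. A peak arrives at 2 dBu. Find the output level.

-7 dBu

2 dBu sits 12 dB over threshold.
The 12 dB excess becomes 3 dB after 4:1 reduction.
Output = -10 + 3 = -7 dBu.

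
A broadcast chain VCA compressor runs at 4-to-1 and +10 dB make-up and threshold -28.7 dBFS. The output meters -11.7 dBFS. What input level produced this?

-0.7 dBFS

Stripping the +10 dB make-up gives -21.7 dBFS at the gain stage.
That's 7 dB above the -28.7 dBFS threshold.
Input overshoot = R × output overshoot = 28 dB → input = -28.7 + 28 = -0.7 dBFS.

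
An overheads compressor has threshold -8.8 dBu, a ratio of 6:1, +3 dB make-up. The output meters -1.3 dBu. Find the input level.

Stripping the +3 dB make-up gives -4.3 dBu at the gain stage.
The compressed level sits -4.3 − (-8.8) = 4.5 dB over threshold.
Before 6:1 compression the overshoot was 4.5 × 6 = 27 dB, so input = -8.8 + 27 = 18.2 dBu.

18.2 dBu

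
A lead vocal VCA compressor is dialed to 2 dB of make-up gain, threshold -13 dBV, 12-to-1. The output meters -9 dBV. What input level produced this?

11 dBV

Before make-up, the level was -9 − 2 = -11 dBV.
The compressed level sits -11 − (-13) = 2 dB over threshold.
Before 12:1 compression the overshoot was 2 × 12 = 24 dB, so input = -13 + 24 = 11 dBV.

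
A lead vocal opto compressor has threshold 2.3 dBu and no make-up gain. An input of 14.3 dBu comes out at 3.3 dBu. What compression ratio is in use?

12:1

Input overshoot = 14.3 − 2.3 = 12 dB; output overshoot = 3.3 − 2.3 = 1 dB.
Ratio = 12 / 1 = 12.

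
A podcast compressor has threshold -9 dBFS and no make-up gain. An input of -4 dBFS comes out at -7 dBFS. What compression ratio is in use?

2.5:1

Input overshoot = -4 − (-9) = 5 dB; output overshoot = -7 − (-9) = 2 dB.
Ratio = 5 / 2 = 2.5.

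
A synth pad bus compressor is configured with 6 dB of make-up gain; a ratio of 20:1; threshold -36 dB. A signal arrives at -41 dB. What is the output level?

-41 dB is 5 dB below the -36 dB threshold, so no gain reduction is applied.
Make-up gain adds 6 dB: -41 + 6 = -35 dB.

-35 dB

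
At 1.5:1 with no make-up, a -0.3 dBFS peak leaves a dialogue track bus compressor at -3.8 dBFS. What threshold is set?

-10.8 dBFS

Input is 10.5 dB above T (since output overshoot × R = input overshoot: (-3.8 − T)·1.5 = -0.3 − T gives T = -10.8 dBFS).
Check: -10.8 + (-0.3 − (-10.8))/1.5 = -10.8 + 7 = -3.8 dBFS. ✓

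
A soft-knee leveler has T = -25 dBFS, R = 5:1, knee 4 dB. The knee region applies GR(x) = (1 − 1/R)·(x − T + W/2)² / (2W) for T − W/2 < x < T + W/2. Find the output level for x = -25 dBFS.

x − T + W/2 = -25 − (-25) + 2 = 2.
GR = (1 − 1/5) × 2² / 8 = 0.8 × 4 / 8 = 0.4 dB.
Output = -25 − 0.4 = -25.4 dBFS.

-25.4 dBFS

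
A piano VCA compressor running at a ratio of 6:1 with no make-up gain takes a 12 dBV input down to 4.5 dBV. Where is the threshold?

3 dBV

Let T be the threshold. Output overshoot = (input overshoot)/R, so 4.5 − T = (12 − T)/6.
6·(4.5 − T) = 12 − T → 5·T = 27 − 12 = 15.
T = 15/5 = 3 dBV.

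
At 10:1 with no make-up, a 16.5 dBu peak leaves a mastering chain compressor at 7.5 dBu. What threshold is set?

6.5 dBu

Input is 10 dB above T (since output overshoot × R = input overshoot: (7.5 − T)·10 = 16.5 − T gives T = 6.5 dBu).
Check: 6.5 + (16.5 − 6.5)/10 = 6.5 + 1 = 7.5 dBu. ✓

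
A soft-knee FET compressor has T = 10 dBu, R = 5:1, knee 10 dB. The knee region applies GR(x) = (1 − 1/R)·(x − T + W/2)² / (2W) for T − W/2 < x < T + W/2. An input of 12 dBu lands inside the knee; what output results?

x − T + W/2 = 12 − 10 + 5 = 7.
GR = (1 − 1/5) × 7² / 20 = 0.8 × 49 / 20 = 1.96 dB.
Output = 12 − 1.96 = 10.04 dBu.

10.04 dBu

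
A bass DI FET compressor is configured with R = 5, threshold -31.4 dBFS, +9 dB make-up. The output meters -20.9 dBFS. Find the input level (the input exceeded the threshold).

-23.9 dBFS

Before make-up, the level was -20.9 − 9 = -29.9 dBFS.
Post-compression overshoot = -29.9 − (-31.4) = 1.5 dB.
Undo the ratio: input overshoot = 1.5 × 5 = 7.5 dB, giving input = -23.9 dBFS.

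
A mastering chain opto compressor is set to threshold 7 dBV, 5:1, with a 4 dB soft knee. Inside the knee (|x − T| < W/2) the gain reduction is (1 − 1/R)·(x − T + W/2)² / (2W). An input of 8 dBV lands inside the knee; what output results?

7.1 dBV

x − T + W/2 = 8 − 7 + 2 = 3.
GR = (1 − 1/5) × 3² / 8 = 0.8 × 9 / 8 = 0.9 dB.
Output = 8 − 0.9 = 7.1 dBV.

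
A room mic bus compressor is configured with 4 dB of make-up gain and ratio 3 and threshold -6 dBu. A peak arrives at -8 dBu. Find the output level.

-8 dBu is 2 dB below the -6 dBu threshold, so no gain reduction is applied.
Make-up gain adds 4 dB: -8 + 4 = -4 dBu.

-4 dBu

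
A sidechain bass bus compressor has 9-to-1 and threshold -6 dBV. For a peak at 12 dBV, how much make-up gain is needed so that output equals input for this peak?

The peak compresses to -6 + 18/9 = -4 dBV.
To reach 12 dBV requires 12 − (-4) = 16 dB of make-up.

16 dB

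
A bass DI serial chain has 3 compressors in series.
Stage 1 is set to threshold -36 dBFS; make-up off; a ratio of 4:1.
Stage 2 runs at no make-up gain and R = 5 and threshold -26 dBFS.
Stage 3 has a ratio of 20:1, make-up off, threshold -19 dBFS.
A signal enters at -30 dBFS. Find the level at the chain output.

-34.5 dBFS

Stage 1: overshoot 6 dB → 6/4 = 1.5 dB → -34.5 dBFS.
Stage 2: below threshold (-34.5 ≤ -26); passes unchanged; output -34.5 dBFS.
Stage 3: -34.5 dBFS is at or below the -19 dBFS threshold — no compression; output -34.5 dBFS.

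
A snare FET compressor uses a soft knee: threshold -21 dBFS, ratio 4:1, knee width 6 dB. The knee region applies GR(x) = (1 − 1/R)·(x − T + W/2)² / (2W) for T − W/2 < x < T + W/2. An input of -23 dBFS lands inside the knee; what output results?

x − T + W/2 = -23 − (-21) + 3 = 1.
GR = (1 − 1/4) × 1² / 12 = 0.75 × 1 / 12 = 0.0625 dB.
Output = -23 − 0.0625 = -23.0625 dBFS.

-23.0625 dBFS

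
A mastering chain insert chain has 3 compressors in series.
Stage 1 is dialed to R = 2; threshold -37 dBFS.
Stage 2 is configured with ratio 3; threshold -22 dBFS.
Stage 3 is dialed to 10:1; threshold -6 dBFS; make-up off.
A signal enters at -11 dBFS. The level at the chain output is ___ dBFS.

Stage 1: 26 dB above -37 dBFS, reduced 2:1 to 13 dB above → -24 dBFS.
Stage 2: below threshold (-24 ≤ -22); passes unchanged; output -24 dBFS.
Stage 3: -24 dBFS ≤ -6 dBFS, so stage 3 doesn't engage; output -24 dBFS.

-24 dBFS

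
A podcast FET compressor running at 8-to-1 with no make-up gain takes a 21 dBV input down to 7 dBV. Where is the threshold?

Input is 16 dB above T (since output overshoot × R = input overshoot: (7 − T)·8 = 21 − T gives T = 5 dBV).
Check: 5 + (21 − 5)/8 = 5 + 2 = 7 dBV. ✓

5 dBV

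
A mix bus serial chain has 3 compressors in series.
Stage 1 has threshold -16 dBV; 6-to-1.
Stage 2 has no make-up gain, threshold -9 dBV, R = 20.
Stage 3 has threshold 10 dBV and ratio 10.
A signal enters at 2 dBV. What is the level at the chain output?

Stage 1: 2 dBV is 18 dB over -16 dBV; at 6:1 that becomes 3 dB over, giving -13 dBV.
Stage 2: -13 dBV is at or below the -9 dBV threshold — no compression; output -13 dBV.
Stage 3: -13 dBV is at or below the 10 dBV threshold — no compression; output -13 dBV.

-13 dBV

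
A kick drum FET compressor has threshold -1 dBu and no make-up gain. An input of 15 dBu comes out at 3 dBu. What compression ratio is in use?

Input overshoot = 15 − (-1) = 16 dB; output overshoot = 3 − (-1) = 4 dB.
Ratio = 16 / 4 = 4.

4:1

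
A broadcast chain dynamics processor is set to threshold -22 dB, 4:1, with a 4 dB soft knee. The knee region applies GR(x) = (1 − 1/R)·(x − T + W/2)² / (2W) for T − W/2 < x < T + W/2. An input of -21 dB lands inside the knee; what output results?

-21.84375 dB

x − T + W/2 = -21 − (-22) + 2 = 3.
GR = (1 − 1/4) × 3² / 8 = 0.75 × 9 / 8 = 0.84375 dB.
Output = -21 − 0.84375 = -21.84375 dB.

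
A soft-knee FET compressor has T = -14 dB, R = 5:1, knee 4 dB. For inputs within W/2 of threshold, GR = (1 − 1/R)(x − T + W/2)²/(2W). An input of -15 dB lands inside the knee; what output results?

x − T + W/2 = -15 − (-14) + 2 = 1.
GR = (1 − 1/5) × 1² / 8 = 0.8 × 1 / 8 = 0.1 dB.
Output = -15 − 0.1 = -15.1 dB.

-15.1 dB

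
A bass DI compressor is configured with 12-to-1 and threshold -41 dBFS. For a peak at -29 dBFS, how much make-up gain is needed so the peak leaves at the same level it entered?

11 dB

Without make-up, output = threshold + overshoot/12 = -41 + 1 = -40 dBFS.
Gap to target: 11 dB.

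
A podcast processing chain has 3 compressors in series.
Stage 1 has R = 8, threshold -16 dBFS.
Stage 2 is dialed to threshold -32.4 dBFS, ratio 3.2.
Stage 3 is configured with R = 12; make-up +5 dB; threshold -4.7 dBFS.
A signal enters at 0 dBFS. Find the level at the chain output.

-21.65 dBFS

Stage 1: 16 dB above -16 dBFS, reduced 8:1 to 2 dB above → -14 dBFS.
Stage 2: overshoot 18.4 dB → 18.4/3.2 = 5.75 dB → -26.65 dBFS.
Stage 3: -26.65 dBFS is at or below the -4.7 dBFS threshold — no compression; make-up brings it to -21.65 dBFS.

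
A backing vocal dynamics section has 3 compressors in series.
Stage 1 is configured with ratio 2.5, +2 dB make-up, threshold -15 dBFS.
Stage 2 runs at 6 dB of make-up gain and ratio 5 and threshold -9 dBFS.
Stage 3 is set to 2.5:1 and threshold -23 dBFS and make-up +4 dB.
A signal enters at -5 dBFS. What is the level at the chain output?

-11 dBFS

Stage 1: overshoot 10 dB → 10/2.5 = 4 dB → -11 dBFS; +2 dB make-up → -9 dBFS.
Stage 2: -9 dBFS is at or below the -9 dBFS threshold — no compression; make-up brings it to -3 dBFS.
Stage 3: -3 dBFS is 20 dB over -23 dBFS; at 2.5:1 that becomes 8 dB over, giving -15 dBFS; +4 dB make-up → -11 dBFS.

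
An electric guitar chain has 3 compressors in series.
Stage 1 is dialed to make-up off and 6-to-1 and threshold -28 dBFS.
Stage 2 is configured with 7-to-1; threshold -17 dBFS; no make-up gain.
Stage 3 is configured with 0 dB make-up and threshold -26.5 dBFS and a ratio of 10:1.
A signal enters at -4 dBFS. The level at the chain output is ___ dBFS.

-26.25 dBFS

Stage 1: -4 dBFS is 24 dB over -28 dBFS; at 6:1 that becomes 4 dB over, giving -24 dBFS.
Stage 2: below threshold (-24 ≤ -17); passes unchanged; output -24 dBFS.
Stage 3: -24 dBFS is 2.5 dB over -26.5 dBFS; at 10:1 that becomes 0.25 dB over, giving -26.25 dBFS.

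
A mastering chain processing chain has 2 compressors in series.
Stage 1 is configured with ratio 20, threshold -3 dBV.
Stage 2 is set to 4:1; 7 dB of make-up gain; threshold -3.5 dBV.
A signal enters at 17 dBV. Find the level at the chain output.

3.875 dBV

Stage 1: overshoot 20 dB → 20/20 = 1 dB → -2 dBV.
Stage 2: 1.5 dB above -3.5 dBV, reduced 4:1 to 0.375 dB above → -3.125 dBV; +7 dB make-up → 3.875 dBV.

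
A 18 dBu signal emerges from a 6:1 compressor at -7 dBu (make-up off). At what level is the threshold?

-12 dBu

Gain reduction = 18 − (-7) = 25 dB; output overshoot = GR / (R − 1) = 25 / 5 = 5 dB.
Threshold = output − output overshoot = -7 − 5 = -12 dBu.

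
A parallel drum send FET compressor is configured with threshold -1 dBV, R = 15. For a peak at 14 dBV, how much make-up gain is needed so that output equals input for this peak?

The peak compresses to -1 + 15/15 = 0 dBV.
To reach 14 dBV requires 14 − 0 = 14 dB of make-up.

14 dB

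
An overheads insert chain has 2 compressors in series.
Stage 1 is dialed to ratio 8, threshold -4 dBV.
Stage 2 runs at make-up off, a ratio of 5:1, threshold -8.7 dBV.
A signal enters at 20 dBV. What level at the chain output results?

Stage 1: 20 dBV is 24 dB over -4 dBV; at 8:1 that becomes 3 dB over, giving -1 dBV.
Stage 2: overshoot 7.7 dB → 7.7/5 = 1.54 dB → -7.16 dBV.

-7.16 dBV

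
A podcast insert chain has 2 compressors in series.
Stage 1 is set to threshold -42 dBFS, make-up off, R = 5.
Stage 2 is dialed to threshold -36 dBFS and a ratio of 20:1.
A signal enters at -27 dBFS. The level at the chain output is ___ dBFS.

Stage 1: 15 dB above -42 dBFS, reduced 5:1 to 3 dB above → -39 dBFS.
Stage 2: -39 dBFS ≤ -36 dBFS, so stage 2 doesn't engage; output -39 dBFS.

-39 dBFS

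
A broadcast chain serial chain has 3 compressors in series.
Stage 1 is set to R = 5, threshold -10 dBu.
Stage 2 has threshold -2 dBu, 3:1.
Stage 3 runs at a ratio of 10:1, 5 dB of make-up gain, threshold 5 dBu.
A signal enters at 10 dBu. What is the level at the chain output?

-1 dBu

Stage 1: 20 dB above -10 dBu, reduced 5:1 to 4 dB above → -6 dBu.
Stage 2: -6 dBu ≤ -2 dBu, so stage 2 doesn't engage; output -6 dBu.
Stage 3: -6 dBu ≤ 5 dBu, so stage 3 doesn't engage; make-up brings it to -1 dBu.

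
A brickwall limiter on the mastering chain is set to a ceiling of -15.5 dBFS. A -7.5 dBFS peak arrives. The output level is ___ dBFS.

-15.5 dBFS

At ∞:1, everything above -15.5 dBFS is held at the ceiling.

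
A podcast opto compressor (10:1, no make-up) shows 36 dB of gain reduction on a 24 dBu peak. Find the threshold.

-16 dBu

Gain reduction = 24 − (-12) = 36 dB; output overshoot = GR / (R − 1) = 36 / 9 = 4 dB.
Threshold = output − output overshoot = -12 − 4 = -16 dBu.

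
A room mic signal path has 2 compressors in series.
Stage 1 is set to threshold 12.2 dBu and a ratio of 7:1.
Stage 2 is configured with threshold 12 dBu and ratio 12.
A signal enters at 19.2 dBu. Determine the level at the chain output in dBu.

Stage 1: 7 dB above 12.2 dBu, reduced 7:1 to 1 dB above → 13.2 dBu.
Stage 2: 13.2 dBu is 1.2 dB over 12 dBu; at 12:1 that becomes 0.1 dB over, giving 12.1 dBu.

12.1 dBu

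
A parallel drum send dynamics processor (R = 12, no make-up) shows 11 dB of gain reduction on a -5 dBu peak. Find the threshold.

Input is 12 dB above T (since output overshoot × R = input overshoot: (-16 − T)·12 = -5 − T gives T = -17 dBu).
Check: -17 + (-5 − (-17))/12 = -17 + 1 = -16 dBu. ✓

-17 dBu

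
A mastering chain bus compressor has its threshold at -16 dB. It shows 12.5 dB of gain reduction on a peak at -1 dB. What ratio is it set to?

Input overshoot = -1 − (-16) = 15 dB.
Output overshoot = 15 − 12.5 = 2.5 dB.
Ratio = input overshoot / output overshoot = 15 / 2.5 = 6.

6:1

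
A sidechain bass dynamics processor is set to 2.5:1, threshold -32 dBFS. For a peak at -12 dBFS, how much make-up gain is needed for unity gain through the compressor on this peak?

12 dB

Without make-up, output = threshold + overshoot/2.5 = -32 + 8 = -24 dBFS.
Gap to target: 12 dB.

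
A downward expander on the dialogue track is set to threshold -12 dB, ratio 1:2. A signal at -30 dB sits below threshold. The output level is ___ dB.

Undershoot = (-12) − (-30) = 18 dB.
At 1:2, that expands to 36 dB under threshold.
Output = -12 − 36 = -48 dB.

-48 dB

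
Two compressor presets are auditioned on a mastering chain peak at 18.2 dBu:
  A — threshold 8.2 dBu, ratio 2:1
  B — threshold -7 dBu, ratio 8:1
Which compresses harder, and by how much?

A: GR = 10 − 10/2 = 5 dB.
B: GR = 25.2 − 25.2/8 = 22.05 dB.
Difference: 17.05 dB in favour of B.

B, by 17.05 dB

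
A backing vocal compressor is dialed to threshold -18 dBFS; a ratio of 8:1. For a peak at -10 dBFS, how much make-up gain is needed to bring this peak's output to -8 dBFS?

The peak compresses to -18 + 8/8 = -17 dBFS.
To reach -8 dBFS requires -8 − (-17) = 9 dB of make-up.

9 dB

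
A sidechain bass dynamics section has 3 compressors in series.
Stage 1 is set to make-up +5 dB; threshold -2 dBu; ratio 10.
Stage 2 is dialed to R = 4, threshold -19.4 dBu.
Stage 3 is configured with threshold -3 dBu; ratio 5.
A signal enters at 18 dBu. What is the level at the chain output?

-13.3 dBu

Stage 1: overshoot 20 dB → 20/10 = 2 dB → 0 dBu; +5 dB make-up → 5 dBu.
Stage 2: 5 dBu is 24.4 dB over -19.4 dBu; at 4:1 that becomes 6.1 dB over, giving -13.3 dBu.
Stage 3: -13.3 dBu ≤ -3 dBu, so stage 3 doesn't engage; output -13.3 dBu.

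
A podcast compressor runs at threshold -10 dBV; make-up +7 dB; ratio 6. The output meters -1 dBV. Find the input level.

Before make-up, the level was -1 − 7 = -8 dBV.
Post-compression overshoot = -8 − (-10) = 2 dB.
Undo the ratio: input overshoot = 2 × 6 = 12 dB, giving input = 2 dBV.

2 dBV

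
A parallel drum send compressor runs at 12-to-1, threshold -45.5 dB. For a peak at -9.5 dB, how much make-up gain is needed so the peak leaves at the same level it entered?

33 dB

Overshoot 36 dB → 36/12 = 3 dB after compression, so the compressed level is -45.5 + 3 = -42.5 dB.
Make-up = target − compressed = -9.5 − (-42.5) = 33 dB.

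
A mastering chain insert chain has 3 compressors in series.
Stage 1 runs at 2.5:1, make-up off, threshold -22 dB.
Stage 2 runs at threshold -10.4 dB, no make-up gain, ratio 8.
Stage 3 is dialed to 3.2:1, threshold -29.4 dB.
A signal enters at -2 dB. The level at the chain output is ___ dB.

-24.5875 dB

Stage 1: 20 dB above -22 dB, reduced 2.5:1 to 8 dB above → -14 dB.
Stage 2: -14 dB is at or below the -10.4 dB threshold — no compression; output -14 dB.
Stage 3: 15.4 dB above -29.4 dB, reduced 3.2:1 to 4.8125 dB above → -24.5875 dB.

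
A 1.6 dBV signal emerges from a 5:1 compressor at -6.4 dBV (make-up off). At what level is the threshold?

-8.4 dBV

Let T be the threshold. Output overshoot = (input overshoot)/R, so -6.4 − T = (1.6 − T)/5.
5·(-6.4 − T) = 1.6 − T → 4·T = -32 − 1.6 = -33.6.
T = -33.6/4 = -8.4 dBV.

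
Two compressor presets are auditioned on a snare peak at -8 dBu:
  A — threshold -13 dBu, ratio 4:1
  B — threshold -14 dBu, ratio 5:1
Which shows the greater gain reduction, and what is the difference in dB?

B, by 1.05 dB

A: 5 dB over, compressed to 1.25 dB over, so 3.75 dB of GR.
B: 6 dB over, compressed to 1.2 dB over, so 4.8 dB of GR.
B reduces 1.05 dB more.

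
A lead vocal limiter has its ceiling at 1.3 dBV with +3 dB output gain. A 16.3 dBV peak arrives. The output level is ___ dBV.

A brickwall limiter is an ∞:1 compressor: any input above the ceiling is clamped to 1.3 dBV.
Output gain then adds 3 dB: 1.3 + 3 = 4.3 dBV.

4.3 dBV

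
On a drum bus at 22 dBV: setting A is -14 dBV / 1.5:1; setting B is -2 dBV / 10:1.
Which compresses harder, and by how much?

A: 36 dB over, compressed to 24 dB over, so 12 dB of GR.
B: 24 dB over, compressed to 2.4 dB over, so 21.6 dB of GR.
B applies 9.6 dB more gain reduction.

B, by 9.6 dB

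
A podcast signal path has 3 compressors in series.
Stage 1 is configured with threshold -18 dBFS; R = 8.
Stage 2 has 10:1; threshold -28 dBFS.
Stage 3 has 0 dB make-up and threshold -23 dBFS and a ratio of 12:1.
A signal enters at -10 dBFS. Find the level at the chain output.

Stage 1: 8 dB above -18 dBFS, reduced 8:1 to 1 dB above → -17 dBFS.
Stage 2: -17 dBFS is 11 dB over -28 dBFS; at 10:1 that becomes 1.1 dB over, giving -26.9 dBFS.
Stage 3: below threshold (-26.9 ≤ -23); passes unchanged; output -26.9 dBFS.

-26.9 dBFS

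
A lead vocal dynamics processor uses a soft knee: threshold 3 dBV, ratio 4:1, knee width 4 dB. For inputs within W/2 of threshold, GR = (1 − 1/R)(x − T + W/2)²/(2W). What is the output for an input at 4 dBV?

3.15625 dBV

x − T + W/2 = 4 − 3 + 2 = 3.
GR = (1 − 1/4) × 3² / 8 = 0.75 × 9 / 8 = 0.84375 dB.
Output = 4 − 0.84375 = 3.15625 dBV.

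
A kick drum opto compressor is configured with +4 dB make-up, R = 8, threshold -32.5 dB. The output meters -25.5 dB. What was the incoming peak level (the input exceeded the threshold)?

Before make-up, the level was -25.5 − 4 = -29.5 dB.
The compressed level sits -29.5 − (-32.5) = 3 dB over threshold.
Input overshoot = R × output overshoot = 24 dB → input = -32.5 + 24 = -8.5 dB.

-8.5 dB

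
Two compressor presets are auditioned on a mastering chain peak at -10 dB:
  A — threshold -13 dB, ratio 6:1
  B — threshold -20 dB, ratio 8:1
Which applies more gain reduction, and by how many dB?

B, by 6.25 dB

A: 3 dB over, compressed to 0.5 dB over, so 2.5 dB of GR.
B: 10 dB over, compressed to 1.25 dB over, so 8.75 dB of GR.
Difference: 6.25 dB in favour of B.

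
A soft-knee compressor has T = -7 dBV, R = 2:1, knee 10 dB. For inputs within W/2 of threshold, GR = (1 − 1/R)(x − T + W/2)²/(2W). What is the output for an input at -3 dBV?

-5.025 dBV

x − T + W/2 = -3 − (-7) + 5 = 9.
GR = (1 − 1/2) × 9² / 20 = 0.5 × 81 / 20 = 2.025 dB.
Output = -3 − 2.025 = -5.025 dBV.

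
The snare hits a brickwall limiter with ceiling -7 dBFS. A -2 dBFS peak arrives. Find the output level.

-7 dBFS

A brickwall limiter is an ∞:1 compressor: any input above the ceiling is clamped to -7 dBFS.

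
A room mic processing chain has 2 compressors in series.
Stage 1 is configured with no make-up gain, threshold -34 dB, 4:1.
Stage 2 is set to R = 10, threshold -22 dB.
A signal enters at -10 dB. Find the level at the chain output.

Stage 1: -10 dB is 24 dB over -34 dB; at 4:1 that becomes 6 dB over, giving -28 dB.
Stage 2: -28 dB is at or below the -22 dB threshold — no compression; output -28 dB.

-28 dB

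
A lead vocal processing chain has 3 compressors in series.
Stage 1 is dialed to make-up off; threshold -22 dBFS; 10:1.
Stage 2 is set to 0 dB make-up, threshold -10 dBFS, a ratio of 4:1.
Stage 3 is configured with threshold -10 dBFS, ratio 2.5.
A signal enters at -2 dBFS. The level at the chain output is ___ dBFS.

-20 dBFS

Stage 1: -2 dBFS is 20 dB over -22 dBFS; at 10:1 that becomes 2 dB over, giving -20 dBFS.
Stage 2: -20 dBFS is at or below the -10 dBFS threshold — no compression; output -20 dBFS.
Stage 3: below threshold (-20 ≤ -10); passes unchanged; output -20 dBFS.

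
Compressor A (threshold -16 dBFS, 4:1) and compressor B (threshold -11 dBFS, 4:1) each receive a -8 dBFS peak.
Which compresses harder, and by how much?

A, by 3.75 dB

A: 8 dB over, compressed to 2 dB over, so 6 dB of GR.
B: 3 dB over, compressed to 0.75 dB over, so 2.25 dB of GR.
A applies 3.75 dB more gain reduction.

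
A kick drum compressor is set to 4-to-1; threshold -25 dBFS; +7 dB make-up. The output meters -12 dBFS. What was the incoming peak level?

-1 dBFS

Remove make-up: -12 − 7 = -19 dBFS.
Post-compression overshoot = -19 − (-25) = 6 dB.
Input overshoot = R × output overshoot = 24 dB → input = -25 + 24 = -1 dBFS.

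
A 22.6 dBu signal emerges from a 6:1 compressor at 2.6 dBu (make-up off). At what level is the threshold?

Gain reduction = 22.6 − 2.6 = 20 dB; output overshoot = GR / (R − 1) = 20 / 5 = 4 dB.
Threshold = output − output overshoot = 2.6 − 4 = -1.4 dBu.

-1.4 dBu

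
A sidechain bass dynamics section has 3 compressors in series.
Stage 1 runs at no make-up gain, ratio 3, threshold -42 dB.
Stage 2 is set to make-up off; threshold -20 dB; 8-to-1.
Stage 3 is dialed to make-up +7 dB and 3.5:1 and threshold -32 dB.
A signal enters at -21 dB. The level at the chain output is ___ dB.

Stage 1: -21 dB is 21 dB over -42 dB; at 3:1 that becomes 7 dB over, giving -35 dB.
Stage 2: below threshold (-35 ≤ -20); passes unchanged; output -35 dB.
Stage 3: -35 dB ≤ -32 dB, so stage 3 doesn't engage; make-up brings it to -28 dB.

-28 dB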